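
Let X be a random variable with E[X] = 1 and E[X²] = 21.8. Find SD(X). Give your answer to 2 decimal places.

V(X) = 21.8 − (1)² = 20.8
SD(X) = √20.8 ≈ 4.56

4.56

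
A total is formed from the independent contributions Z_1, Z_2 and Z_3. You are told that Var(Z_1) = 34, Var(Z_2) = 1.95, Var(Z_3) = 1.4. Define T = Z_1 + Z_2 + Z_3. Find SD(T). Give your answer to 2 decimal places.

6.11

By independence, Var(T) = (1)²Var(Z_1) + (1)²Var(Z_2) + (1)²Var(Z_3)
= (1)²·34 + (1)²·1.95 + (1)²·1.4 = 37.35
SD(T) = √37.35 ≈ 6.11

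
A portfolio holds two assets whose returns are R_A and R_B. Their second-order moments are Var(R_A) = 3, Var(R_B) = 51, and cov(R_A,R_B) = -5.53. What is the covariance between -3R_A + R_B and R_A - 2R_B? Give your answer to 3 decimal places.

cov(-3R_A + R_B, R_A - 2R_B) = (-3)(1)Var(R_A) + (1)(-2)Var(R_B) + [(-3)(-2) + (1)(1)]cov(R_A,R_B)
= -3·3 + -2·51 + 7·-5.53 = -149.71

-149.710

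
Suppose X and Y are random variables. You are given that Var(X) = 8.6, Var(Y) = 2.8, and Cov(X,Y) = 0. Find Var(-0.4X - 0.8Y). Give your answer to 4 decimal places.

Var(-0.4X - 0.8Y) = (-0.4)²·Var(X) + (-0.8)²·Var(Y) + 2·(-0.4)·(-0.8)·Cov(X,Y)
= 0.16·8.6 + 0.64·2.8 + 0.64·0 = 3.168

3.1680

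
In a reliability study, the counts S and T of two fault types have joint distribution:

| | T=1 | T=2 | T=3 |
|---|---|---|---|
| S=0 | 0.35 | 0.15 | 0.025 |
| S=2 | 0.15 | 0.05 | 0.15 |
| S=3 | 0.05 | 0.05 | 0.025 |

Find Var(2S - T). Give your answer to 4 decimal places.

E[S] = 1.075,  E[T] = 1.65,  E[ST] = 2.075
Var(S) = 2.525 − (1.075)² = 1.369375;  Var(T) = 3.35 − (1.65)² = 0.6275
cov(S,T) = 2.075 − (1.075)(1.65) = 0.30125
Var(2S - T) = (2)²·1.369375 + (-1)²·0.6275 + 2·(2)·(-1)·0.30125 = 4.9

4.9000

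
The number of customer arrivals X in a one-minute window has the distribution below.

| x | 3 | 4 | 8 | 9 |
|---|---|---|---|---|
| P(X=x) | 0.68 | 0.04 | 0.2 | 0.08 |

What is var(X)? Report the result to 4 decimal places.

5.6096

E[X] = (3)(0.68) + (4)(0.04) + (8)(0.2) + (9)(0.08) = 4.52
E[X²] = (3)²(0.68) + (4)²(0.04) + (8)²(0.2) + (9)²(0.08) = 26.04
var(X) = E[X²] − (E[X])² = 26.04 − (4.52)² = 5.6096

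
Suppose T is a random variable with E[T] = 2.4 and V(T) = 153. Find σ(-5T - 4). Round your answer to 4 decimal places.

61.8466

V(-5T - 4) = (-5)²·153 = 3825
σ(-5T - 4) = √3825 ≈ 61.8466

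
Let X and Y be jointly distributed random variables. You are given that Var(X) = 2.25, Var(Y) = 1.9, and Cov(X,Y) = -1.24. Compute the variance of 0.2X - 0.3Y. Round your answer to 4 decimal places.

Var(0.2X - 0.3Y) = (0.2)²·Var(X) + (-0.3)²·Var(Y) + 2·(0.2)·(-0.3)·Cov(X,Y)
= 0.04·2.25 + 0.09·1.9 + -0.12·-1.24 = 0.4098

0.4098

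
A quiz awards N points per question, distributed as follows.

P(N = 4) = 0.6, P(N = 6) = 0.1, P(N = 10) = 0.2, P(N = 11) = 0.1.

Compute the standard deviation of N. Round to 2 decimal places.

E[N] = (4)(0.6) + (6)(0.1) + (10)(0.2) + (11)(0.1) = 6.1
E[N²] = (4)²(0.6) + (6)²(0.1) + (10)²(0.2) + (11)²(0.1) = 45.3
Var(N) = E[N²] − (E[N])² = 45.3 − (6.1)² = 8.09
SD(N) = √8.09 ≈ 2.84

2.84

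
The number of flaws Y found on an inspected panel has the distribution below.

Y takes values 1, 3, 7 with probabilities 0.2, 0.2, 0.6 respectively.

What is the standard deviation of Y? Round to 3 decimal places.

E[Y] = (1)(0.2) + (3)(0.2) + (7)(0.6) = 5
E[Y²] = (1)²(0.2) + (3)²(0.2) + (7)²(0.6) = 31.4
Var(Y) = E[Y²] − (E[Y])² = 31.4 − (5)² = 6.4
sd(Y) = √6.4 ≈ 2.530

2.530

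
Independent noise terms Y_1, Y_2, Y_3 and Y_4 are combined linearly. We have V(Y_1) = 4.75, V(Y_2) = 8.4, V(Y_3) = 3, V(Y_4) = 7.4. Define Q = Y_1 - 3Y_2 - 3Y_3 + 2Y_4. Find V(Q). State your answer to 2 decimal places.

By independence, V(Q) = (1)²V(Y_1) + (-3)²V(Y_2) + (-3)²V(Y_3) + (2)²V(Y_4)
= (1)²·4.75 + (-3)²·8.4 + (-3)²·3 + (2)²·7.4 = 136.95

136.95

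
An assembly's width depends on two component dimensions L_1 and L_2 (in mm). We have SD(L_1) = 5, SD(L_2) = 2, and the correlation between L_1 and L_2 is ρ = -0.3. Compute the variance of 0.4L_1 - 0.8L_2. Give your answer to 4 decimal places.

8.4800

V(L_1) = (5)² = 25;  V(L_2) = (2)² = 4
Cov(L_1,L_2) = ρ·SD(L_1)·SD(L_2) = -0.3·5·2 = -3
V(0.4L_1 - 0.8L_2) = (0.4)²·V(L_1) + (-0.8)²·V(L_2) + 2·(0.4)·(-0.8)·Cov(L_1,L_2)
= 0.16·25 + 0.64·4 + -0.64·-3 = 8.48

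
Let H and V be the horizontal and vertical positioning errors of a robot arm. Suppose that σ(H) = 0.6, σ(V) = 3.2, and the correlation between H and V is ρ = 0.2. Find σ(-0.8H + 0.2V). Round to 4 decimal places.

Var(H) = (0.6)² = 0.36;  Var(V) = (3.2)² = 10.24
cov(H,V) = ρ·σ(H)·σ(V) = 0.2·0.6·3.2 = 0.384
Var(-0.8H + 0.2V) = (-0.8)²·Var(H) + (0.2)²·Var(V) + 2·(-0.8)·(0.2)·cov(H,V)
= 0.64·0.36 + 0.04·10.24 + -0.32·0.384 = 0.51712
σ(-0.8H + 0.2V) = √0.51712 ≈ 0.7191

0.7191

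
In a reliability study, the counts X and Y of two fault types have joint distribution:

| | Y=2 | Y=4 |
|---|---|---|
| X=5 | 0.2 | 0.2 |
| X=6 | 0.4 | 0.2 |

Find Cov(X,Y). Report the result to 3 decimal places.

E[X] = 5.6,  E[Y] = 2.8
E[XY] = 15.6
Cov(X,Y) = E[XY] − E[X]E[Y] = 15.6 − (5.6)(2.8) = -0.08

-0.080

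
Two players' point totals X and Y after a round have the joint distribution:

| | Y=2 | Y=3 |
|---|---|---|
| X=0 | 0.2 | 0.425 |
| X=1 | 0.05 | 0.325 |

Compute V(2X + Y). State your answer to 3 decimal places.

E[X] = 0.375,  E[Y] = 2.75,  E[XY] = 1.075
V(X) = 0.375 − (0.375)² = 0.234375;  V(Y) = 7.75 − (2.75)² = 0.1875
cov(X,Y) = 1.075 − (0.375)(2.75) = 0.04375
V(2X + Y) = (2)²·0.234375 + (1)²·0.1875 + 2·(2)·(1)·0.04375 = 1.3

1.300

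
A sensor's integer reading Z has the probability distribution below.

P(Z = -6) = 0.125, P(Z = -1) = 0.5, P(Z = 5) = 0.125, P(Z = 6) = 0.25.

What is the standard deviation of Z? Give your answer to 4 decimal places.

E[Z] = (-6)(0.125) + (-1)(0.5) + (5)(0.125) + (6)(0.25) = 0.875
E[Z²] = (-6)²(0.125) + (-1)²(0.5) + (5)²(0.125) + (6)²(0.25) = 17.125
Var(Z) = E[Z²] − (E[Z])² = 17.125 − (0.875)² = 16.359375
sd(Z) = √16.359375 ≈ 4.0447

4.0447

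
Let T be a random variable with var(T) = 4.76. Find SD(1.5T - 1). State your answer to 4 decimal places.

var(1.5T - 1) = (1.5)²·4.76 = 10.71
SD(1.5T - 1) = √10.71 ≈ 3.2726

3.2726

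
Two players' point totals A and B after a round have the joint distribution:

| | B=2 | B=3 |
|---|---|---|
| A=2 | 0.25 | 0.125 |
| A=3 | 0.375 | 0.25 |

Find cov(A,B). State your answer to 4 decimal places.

0.0156

E[A] = 2.625,  E[B] = 2.375
E[AB] = 6.25
cov(A,B) = E[AB] − E[A]E[B] = 6.25 − (2.625)(2.375) = 0.015625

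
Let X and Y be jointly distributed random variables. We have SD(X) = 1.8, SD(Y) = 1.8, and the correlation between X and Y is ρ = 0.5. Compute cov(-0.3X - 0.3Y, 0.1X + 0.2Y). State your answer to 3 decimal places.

Var(X) = (1.8)² = 3.24;  Var(Y) = (1.8)² = 3.24
cov(X,Y) = ρ·SD(X)·SD(Y) = 0.5·1.8·1.8 = 1.62
cov(-0.3X - 0.3Y, 0.1X + 0.2Y) = (-0.3)(0.1)Var(X) + (-0.3)(0.2)Var(Y) + [(-0.3)(0.2) + (-0.3)(0.1)]cov(X,Y)
= -0.03·3.24 + -0.06·3.24 + -0.09·1.62 = -0.4374

-0.437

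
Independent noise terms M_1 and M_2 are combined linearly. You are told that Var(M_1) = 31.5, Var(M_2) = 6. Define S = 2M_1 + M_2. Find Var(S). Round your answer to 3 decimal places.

132.000

By independence, Var(S) = (2)²Var(M_1) + (1)²Var(M_2)
= (2)²·31.5 + (1)²·6 = 132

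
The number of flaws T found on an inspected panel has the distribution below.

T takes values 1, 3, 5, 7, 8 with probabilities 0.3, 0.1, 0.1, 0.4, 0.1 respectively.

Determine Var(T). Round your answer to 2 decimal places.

7.61

E[T] = (1)(0.3) + (3)(0.1) + (5)(0.1) + (7)(0.4) + (8)(0.1) = 4.7
E[T²] = (1)²(0.3) + (3)²(0.1) + (5)²(0.1) + (7)²(0.4) + (8)²(0.1) = 29.7
Var(T) = E[T²] − (E[T])² = 29.7 − (4.7)² = 7.61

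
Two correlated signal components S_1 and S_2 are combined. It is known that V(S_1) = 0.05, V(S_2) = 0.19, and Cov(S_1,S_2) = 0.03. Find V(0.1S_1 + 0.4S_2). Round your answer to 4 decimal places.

0.0333

V(0.1S_1 + 0.4S_2) = (0.1)²·V(S_1) + (0.4)²·V(S_2) + 2·(0.1)·(0.4)·Cov(S_1,S_2)
= 0.01·0.05 + 0.16·0.19 + 0.08·0.03 = 0.0333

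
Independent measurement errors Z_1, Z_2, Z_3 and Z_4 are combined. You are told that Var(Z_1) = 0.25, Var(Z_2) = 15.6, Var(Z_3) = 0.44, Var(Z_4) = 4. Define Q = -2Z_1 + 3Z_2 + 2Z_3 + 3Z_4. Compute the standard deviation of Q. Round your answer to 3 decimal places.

By independence, Var(Q) = (-2)²Var(Z_1) + (3)²Var(Z_2) + (2)²Var(Z_3) + (3)²Var(Z_4)
= (-2)²·0.25 + (3)²·15.6 + (2)²·0.44 + (3)²·4 = 179.16
sd(Q) = √179.16 ≈ 13.385

13.385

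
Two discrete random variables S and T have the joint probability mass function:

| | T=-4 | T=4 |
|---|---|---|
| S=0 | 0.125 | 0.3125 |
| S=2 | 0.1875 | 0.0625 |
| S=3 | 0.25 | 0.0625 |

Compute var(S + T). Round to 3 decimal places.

12.434

E[S] = 1.4375,  E[T] = -0.5,  E[ST] = -3.25
var(S) = 3.8125 − (1.4375)² = 1.74609375;  var(T) = 16 − (-0.5)² = 15.75
Cov(S,T) = -3.25 − (1.4375)(-0.5) = -2.53125
var(S + T) = (1)²·1.74609375 + (1)²·15.75 + 2·(1)·(1)·-2.53125 = 12.43359375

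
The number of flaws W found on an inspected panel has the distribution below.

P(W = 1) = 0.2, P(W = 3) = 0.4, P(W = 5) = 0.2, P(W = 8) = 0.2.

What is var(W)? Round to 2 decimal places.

E[W] = (1)(0.2) + (3)(0.4) + (5)(0.2) + (8)(0.2) = 4
E[W²] = (1)²(0.2) + (3)²(0.4) + (5)²(0.2) + (8)²(0.2) = 21.6
var(W) = E[W²] − (E[W])² = 21.6 − (4)² = 5.6

5.60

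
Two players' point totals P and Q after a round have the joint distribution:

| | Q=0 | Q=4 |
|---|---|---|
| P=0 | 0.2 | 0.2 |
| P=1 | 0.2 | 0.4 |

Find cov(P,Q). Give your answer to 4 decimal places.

E[P] = 0.6,  E[Q] = 2.4
E[PQ] = 1.6
cov(P,Q) = E[PQ] − E[P]E[Q] = 1.6 − (0.6)(2.4) = 0.16

0.1600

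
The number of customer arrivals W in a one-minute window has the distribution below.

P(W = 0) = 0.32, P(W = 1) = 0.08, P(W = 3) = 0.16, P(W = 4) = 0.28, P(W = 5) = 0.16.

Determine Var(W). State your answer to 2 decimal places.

3.85

E[W] = (0)(0.32) + (1)(0.08) + (3)(0.16) + (4)(0.28) + (5)(0.16) = 2.48
E[W²] = (0)²(0.32) + (1)²(0.08) + (3)²(0.16) + (4)²(0.28) + (5)²(0.16) = 10
Var(W) = E[W²] − (E[W])² = 10 − (2.48)² = 3.8496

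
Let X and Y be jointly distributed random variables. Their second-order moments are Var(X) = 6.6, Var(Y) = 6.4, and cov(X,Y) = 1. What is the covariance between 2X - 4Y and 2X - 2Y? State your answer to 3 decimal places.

cov(2X - 4Y, 2X - 2Y) = (2)(2)Var(X) + (-4)(-2)Var(Y) + [(2)(-2) + (-4)(2)]cov(X,Y)
= 4·6.6 + 8·6.4 + -12·1 = 65.6

65.600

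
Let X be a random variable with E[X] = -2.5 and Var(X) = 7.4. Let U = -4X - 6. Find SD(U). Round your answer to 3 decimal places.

Var(-4X - 6) = (-4)²·7.4 = 118.4
SD(U) = √118.4 ≈ 10.881

10.881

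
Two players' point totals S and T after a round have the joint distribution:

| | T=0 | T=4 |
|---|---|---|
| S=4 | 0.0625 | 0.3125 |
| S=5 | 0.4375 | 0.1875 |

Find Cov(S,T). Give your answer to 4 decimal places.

E[S] = 4.625,  E[T] = 2
E[ST] = 8.75
Cov(S,T) = E[ST] − E[S]E[T] = 8.75 − (4.625)(2) = -0.5

-0.5000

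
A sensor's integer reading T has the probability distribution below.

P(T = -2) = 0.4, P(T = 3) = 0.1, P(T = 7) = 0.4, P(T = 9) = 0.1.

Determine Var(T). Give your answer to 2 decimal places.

E[T] = (-2)(0.4) + (3)(0.1) + (7)(0.4) + (9)(0.1) = 3.2
E[T²] = (-2)²(0.4) + (3)²(0.1) + (7)²(0.4) + (9)²(0.1) = 30.2
Var(T) = E[T²] − (E[T])² = 30.2 − (3.2)² = 19.96

19.96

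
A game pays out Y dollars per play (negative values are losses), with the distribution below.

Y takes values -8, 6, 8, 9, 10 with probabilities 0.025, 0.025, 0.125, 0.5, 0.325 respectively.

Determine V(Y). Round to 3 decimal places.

7.810

E[Y] = (-8)(0.025) + (6)(0.025) + (8)(0.125) + (9)(0.5) + (10)(0.325) = 8.7
E[Y²] = (-8)²(0.025) + (6)²(0.025) + (8)²(0.125) + (9)²(0.5) + (10)²(0.325) = 83.5
V(Y) = E[Y²] − (E[Y])² = 83.5 − (8.7)² = 7.81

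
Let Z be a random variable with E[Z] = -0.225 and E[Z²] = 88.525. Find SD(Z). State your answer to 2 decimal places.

V(Z) = 88.525 − (-0.225)² = 88.474375
SD(Z) = √88.474375 ≈ 9.41

9.41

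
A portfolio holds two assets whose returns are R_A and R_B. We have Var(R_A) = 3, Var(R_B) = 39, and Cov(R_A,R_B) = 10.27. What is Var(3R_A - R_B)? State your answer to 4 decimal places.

4.3800

Var(3R_A - R_B) = (3)²·Var(R_A) + (-1)²·Var(R_B) + 2·(3)·(-1)·Cov(R_A,R_B)
= 9·3 + 1·39 + -6·10.27 = 4.38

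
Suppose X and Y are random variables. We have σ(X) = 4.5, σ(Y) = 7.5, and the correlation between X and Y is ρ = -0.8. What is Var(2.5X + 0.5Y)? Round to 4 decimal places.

73.1250

Var(X) = (4.5)² = 20.25;  Var(Y) = (7.5)² = 56.25
cov(X,Y) = ρ·σ(X)·σ(Y) = -0.8·4.5·7.5 = -27
Var(2.5X + 0.5Y) = (2.5)²·Var(X) + (0.5)²·Var(Y) + 2·(2.5)·(0.5)·cov(X,Y)
= 6.25·20.25 + 0.25·56.25 + 2.5·-27 = 73.125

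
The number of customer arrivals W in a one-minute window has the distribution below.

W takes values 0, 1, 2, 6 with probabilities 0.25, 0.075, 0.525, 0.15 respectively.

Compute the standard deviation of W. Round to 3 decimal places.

1.864

E[W] = (0)(0.25) + (1)(0.075) + (2)(0.525) + (6)(0.15) = 2.025
E[W²] = (0)²(0.25) + (1)²(0.075) + (2)²(0.525) + (6)²(0.15) = 7.575
Var(W) = E[W²] − (E[W])² = 7.575 − (2.025)² = 3.474375
σ(W) = √3.474375 ≈ 1.864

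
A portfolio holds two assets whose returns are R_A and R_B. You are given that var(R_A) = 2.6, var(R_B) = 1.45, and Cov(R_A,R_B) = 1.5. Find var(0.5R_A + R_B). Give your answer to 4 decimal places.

3.6000

var(0.5R_A + R_B) = (0.5)²·var(R_A) + (1)²·var(R_B) + 2·(0.5)·(1)·Cov(R_A,R_B)
= 0.25·2.6 + 1·1.45 + 1·1.5 = 3.6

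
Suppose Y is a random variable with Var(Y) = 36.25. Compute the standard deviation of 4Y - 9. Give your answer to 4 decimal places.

24.0832

Var(4Y - 9) = (4)²·36.25 = 580
σ(4Y - 9) = √580 ≈ 24.0832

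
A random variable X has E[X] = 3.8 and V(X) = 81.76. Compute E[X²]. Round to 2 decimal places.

E[X²] = V(X) + (E[X])² = 81.76 + (3.8)² = 96.2

96.20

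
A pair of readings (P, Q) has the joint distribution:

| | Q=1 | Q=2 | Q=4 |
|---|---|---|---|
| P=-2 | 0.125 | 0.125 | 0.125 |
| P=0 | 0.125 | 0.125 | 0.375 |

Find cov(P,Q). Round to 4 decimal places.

E[P] = -0.75,  E[Q] = 2.75
E[PQ] = -1.75
cov(P,Q) = E[PQ] − E[P]E[Q] = -1.75 − (-0.75)(2.75) = 0.3125

0.3125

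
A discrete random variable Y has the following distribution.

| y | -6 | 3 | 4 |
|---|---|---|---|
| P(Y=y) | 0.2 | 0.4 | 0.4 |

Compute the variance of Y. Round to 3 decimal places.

E[Y] = (-6)(0.2) + (3)(0.4) + (4)(0.4) = 1.6
E[Y²] = (-6)²(0.2) + (3)²(0.4) + (4)²(0.4) = 17.2
V(Y) = E[Y²] − (E[Y])² = 17.2 − (1.6)² = 14.64

14.640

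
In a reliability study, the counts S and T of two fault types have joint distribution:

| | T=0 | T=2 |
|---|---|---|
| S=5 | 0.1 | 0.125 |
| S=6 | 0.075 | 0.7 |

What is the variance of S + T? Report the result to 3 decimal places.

E[S] = 5.775,  E[T] = 1.65,  E[ST] = 9.65
V(S) = 33.525 − (5.775)² = 0.174375;  V(T) = 3.3 − (1.65)² = 0.5775
Cov(S,T) = 9.65 − (5.775)(1.65) = 0.12125
V(S + T) = (1)²·0.174375 + (1)²·0.5775 + 2·(1)·(1)·0.12125 = 0.994375

0.994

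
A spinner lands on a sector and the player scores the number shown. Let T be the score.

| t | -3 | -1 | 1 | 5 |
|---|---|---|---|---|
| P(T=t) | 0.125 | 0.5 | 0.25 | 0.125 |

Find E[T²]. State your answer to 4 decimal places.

5.0000

E[T²] = (-3)²(0.125) + (-1)²(0.5) + (1)²(0.25) + (5)²(0.125) = 5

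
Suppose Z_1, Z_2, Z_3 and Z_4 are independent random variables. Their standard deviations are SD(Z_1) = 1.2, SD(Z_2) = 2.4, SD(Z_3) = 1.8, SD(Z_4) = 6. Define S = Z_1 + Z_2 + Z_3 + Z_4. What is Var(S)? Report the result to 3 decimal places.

Var(Z_1) = 1.44, Var(Z_2) = 5.76, Var(Z_3) = 3.24, Var(Z_4) = 36
By independence, Var(S) = (1)²Var(Z_1) + (1)²Var(Z_2) + (1)²Var(Z_3) + (1)²Var(Z_4)
= (1)²·1.44 + (1)²·5.76 + (1)²·3.24 + (1)²·36 = 46.44

46.440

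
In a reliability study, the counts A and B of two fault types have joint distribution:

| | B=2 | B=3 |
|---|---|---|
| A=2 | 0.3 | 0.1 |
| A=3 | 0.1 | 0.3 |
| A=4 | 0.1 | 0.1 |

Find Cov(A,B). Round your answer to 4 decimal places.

E[A] = 2.8,  E[B] = 2.5
E[AB] = 7.1
Cov(A,B) = E[AB] − E[A]E[B] = 7.1 − (2.8)(2.5) = 0.1

0.1000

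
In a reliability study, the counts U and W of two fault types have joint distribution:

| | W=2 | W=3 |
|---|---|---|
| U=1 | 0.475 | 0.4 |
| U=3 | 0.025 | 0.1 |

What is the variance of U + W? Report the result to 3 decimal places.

0.838

E[U] = 1.25,  E[W] = 2.5,  E[UW] = 3.2
Var(U) = 2 − (1.25)² = 0.4375;  Var(W) = 6.5 − (2.5)² = 0.25
Cov(U,W) = 3.2 − (1.25)(2.5) = 0.075
Var(U + W) = (1)²·0.4375 + (1)²·0.25 + 2·(1)·(1)·0.075 = 0.8375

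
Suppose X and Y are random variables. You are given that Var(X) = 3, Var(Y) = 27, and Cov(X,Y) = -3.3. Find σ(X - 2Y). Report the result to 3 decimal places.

11.145

Var(X - 2Y) = (1)²·Var(X) + (-2)²·Var(Y) + 2·(1)·(-2)·Cov(X,Y)
= 1·3 + 4·27 + -4·-3.3 = 124.2
σ(X - 2Y) = √124.2 ≈ 11.145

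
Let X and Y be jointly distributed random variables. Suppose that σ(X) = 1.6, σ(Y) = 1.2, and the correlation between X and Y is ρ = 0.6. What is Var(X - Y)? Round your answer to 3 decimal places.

1.696

Var(X) = (1.6)² = 2.56;  Var(Y) = (1.2)² = 1.44
Cov(X,Y) = ρ·σ(X)·σ(Y) = 0.6·1.6·1.2 = 1.152
Var(X - Y) = (1)²·Var(X) + (-1)²·Var(Y) + 2·(1)·(-1)·Cov(X,Y)
= 1·2.56 + 1·1.44 + -2·1.152 = 1.696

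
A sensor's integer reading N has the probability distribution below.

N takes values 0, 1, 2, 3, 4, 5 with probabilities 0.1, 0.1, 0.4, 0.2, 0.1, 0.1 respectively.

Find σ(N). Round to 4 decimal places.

1.3565

E[N] = (0)(0.1) + (1)(0.1) + (2)(0.4) + (3)(0.2) + (4)(0.1) + (5)(0.1) = 2.4
E[N²] = (0)²(0.1) + (1)²(0.1) + (2)²(0.4) + (3)²(0.2) + (4)²(0.1) + (5)²(0.1) = 7.6
Var(N) = E[N²] − (E[N])² = 7.6 − (2.4)² = 1.84
σ(N) = √1.84 ≈ 1.3565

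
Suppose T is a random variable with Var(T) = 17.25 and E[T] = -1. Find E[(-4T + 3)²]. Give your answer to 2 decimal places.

E[-4T + 3] = -4·-1 + 3 = 7
Var(-4T + 3) = (-4)²·17.25 = 276
E[(-4T + 3)²] = Var((-4T + 3)) + (E[(-4T + 3)])² = 276 + (7)² = 325

325.00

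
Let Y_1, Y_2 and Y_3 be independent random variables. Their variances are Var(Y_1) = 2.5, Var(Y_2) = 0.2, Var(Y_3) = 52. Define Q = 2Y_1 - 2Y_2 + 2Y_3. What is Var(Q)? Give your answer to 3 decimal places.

By independence, Var(Q) = (2)²Var(Y_1) + (-2)²Var(Y_2) + (2)²Var(Y_3)
= (2)²·2.5 + (-2)²·0.2 + (2)²·52 = 218.8

218.800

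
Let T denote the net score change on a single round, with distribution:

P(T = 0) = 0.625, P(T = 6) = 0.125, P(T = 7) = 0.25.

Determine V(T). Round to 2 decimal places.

E[T] = (0)(0.625) + (6)(0.125) + (7)(0.25) = 2.5
E[T²] = (0)²(0.625) + (6)²(0.125) + (7)²(0.25) = 16.75
V(T) = E[T²] − (E[T])² = 16.75 − (2.5)² = 10.5

10.50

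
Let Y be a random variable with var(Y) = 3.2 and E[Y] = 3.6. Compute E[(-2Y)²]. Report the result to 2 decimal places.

64.64

E[-2Y] = -2·3.6 = -7.2
var(-2Y) = (-2)²·3.2 = 12.8
E[(-2Y)²] = var((-2Y)) + (E[(-2Y)])² = 12.8 + (-7.2)² = 64.64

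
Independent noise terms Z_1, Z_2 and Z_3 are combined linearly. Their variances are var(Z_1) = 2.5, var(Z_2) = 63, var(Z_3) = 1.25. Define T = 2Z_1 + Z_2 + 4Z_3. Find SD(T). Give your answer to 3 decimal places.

By independence, var(T) = (2)²var(Z_1) + (1)²var(Z_2) + (4)²var(Z_3)
= (2)²·2.5 + (1)²·63 + (4)²·1.25 = 93
SD(T) = √93 ≈ 9.644

9.644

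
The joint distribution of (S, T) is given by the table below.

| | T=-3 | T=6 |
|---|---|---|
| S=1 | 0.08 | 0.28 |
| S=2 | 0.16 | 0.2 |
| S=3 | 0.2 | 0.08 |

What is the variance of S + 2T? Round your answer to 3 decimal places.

E[S] = 1.92,  E[T] = 2.04,  E[ST] = 2.52
var(S) = 4.32 − (1.92)² = 0.6336;  var(T) = 24.12 − (2.04)² = 19.9584
Cov(S,T) = 2.52 − (1.92)(2.04) = -1.3968
var(S + 2T) = (1)²·0.6336 + (2)²·19.9584 + 2·(1)·(2)·-1.3968 = 74.88

74.880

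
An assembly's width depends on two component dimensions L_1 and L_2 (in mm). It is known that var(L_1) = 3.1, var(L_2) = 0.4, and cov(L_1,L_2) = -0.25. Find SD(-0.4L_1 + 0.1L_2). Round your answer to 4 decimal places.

var(-0.4L_1 + 0.1L_2) = (-0.4)²·var(L_1) + (0.1)²·var(L_2) + 2·(-0.4)·(0.1)·cov(L_1,L_2)
= 0.16·3.1 + 0.01·0.4 + -0.08·-0.25 = 0.52
SD(-0.4L_1 + 0.1L_2) = √0.52 ≈ 0.7211

0.7211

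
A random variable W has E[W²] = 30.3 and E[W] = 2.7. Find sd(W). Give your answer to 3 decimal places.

var(W) = 30.3 − (2.7)² = 23.01
sd(W) = √23.01 ≈ 4.797

4.797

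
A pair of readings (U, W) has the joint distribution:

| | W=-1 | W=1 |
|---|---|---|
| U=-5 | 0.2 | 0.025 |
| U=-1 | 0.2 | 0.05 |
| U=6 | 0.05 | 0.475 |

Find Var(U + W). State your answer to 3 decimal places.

29.409

E[U] = 1.775,  E[W] = 0.1,  E[UW] = 3.575
Var(U) = 24.775 − (1.775)² = 21.624375;  Var(W) = 1 − (0.1)² = 0.99
cov(U,W) = 3.575 − (1.775)(0.1) = 3.3975
Var(U + W) = (1)²·21.624375 + (1)²·0.99 + 2·(1)·(1)·3.3975 = 29.409375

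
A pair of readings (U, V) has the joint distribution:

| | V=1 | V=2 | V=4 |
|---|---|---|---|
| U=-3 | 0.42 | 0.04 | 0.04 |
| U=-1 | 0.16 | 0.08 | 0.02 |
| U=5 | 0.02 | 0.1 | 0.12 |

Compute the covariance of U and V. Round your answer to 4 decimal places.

2.1056

E[U] = -0.56,  E[V] = 1.76
E[UV] = 1.12
Cov(U,V) = E[UV] − E[U]E[V] = 1.12 − (-0.56)(1.76) = 2.1056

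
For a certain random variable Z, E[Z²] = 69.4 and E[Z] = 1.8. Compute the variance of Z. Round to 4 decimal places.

66.1600

var(Z) = 69.4 − (1.8)² = 66.16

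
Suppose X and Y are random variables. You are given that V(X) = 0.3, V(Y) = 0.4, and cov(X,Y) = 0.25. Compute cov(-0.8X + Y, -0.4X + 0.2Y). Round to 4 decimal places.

cov(-0.8X + Y, -0.4X + 0.2Y) = (-0.8)(-0.4)V(X) + (1)(0.2)V(Y) + [(-0.8)(0.2) + (1)(-0.4)]cov(X,Y)
= 0.32·0.3 + 0.2·0.4 + -0.56·0.25 = 0.036

0.0360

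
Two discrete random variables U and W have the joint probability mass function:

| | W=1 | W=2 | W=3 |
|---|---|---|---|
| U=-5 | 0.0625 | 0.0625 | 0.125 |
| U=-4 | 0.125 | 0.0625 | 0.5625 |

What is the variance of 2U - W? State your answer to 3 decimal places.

1.125

E[U] = -4.25,  E[W] = 2.5,  E[UW] = -10.5625
var(U) = 18.25 − (-4.25)² = 0.1875;  var(W) = 6.875 − (2.5)² = 0.625
cov(U,W) = -10.5625 − (-4.25)(2.5) = 0.0625
var(2U - W) = (2)²·0.1875 + (-1)²·0.625 + 2·(2)·(-1)·0.0625 = 1.125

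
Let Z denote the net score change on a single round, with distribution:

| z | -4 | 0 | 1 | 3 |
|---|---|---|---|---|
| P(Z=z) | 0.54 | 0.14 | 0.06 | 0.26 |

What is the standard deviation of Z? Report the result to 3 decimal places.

E[Z] = (-4)(0.54) + (0)(0.14) + (1)(0.06) + (3)(0.26) = -1.32
E[Z²] = (-4)²(0.54) + (0)²(0.14) + (1)²(0.06) + (3)²(0.26) = 11.04
var(Z) = E[Z²] − (E[Z])² = 11.04 − (-1.32)² = 9.2976
σ(Z) = √9.2976 ≈ 3.049

3.049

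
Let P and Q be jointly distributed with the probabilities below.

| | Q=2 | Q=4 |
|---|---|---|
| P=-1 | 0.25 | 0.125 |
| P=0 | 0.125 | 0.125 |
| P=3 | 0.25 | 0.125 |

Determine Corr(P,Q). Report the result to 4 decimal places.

E[P] = 0.75,  E[Q] = 2.75
E[PQ] = 2
cov(P,Q) = E[PQ] − E[P]E[Q] = 2 − (0.75)(2.75) = -0.0625
Var(P) = 3.1875,  Var(Q) = 0.9375
ρ = -0.0625 / √(3.1875·0.9375) ≈ -0.0362

-0.0362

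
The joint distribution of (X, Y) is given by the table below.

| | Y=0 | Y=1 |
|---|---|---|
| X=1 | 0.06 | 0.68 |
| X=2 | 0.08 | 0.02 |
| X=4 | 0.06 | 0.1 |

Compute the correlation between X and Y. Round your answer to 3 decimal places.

E[X] = 1.58,  E[Y] = 0.8
E[XY] = 1.12
Cov(X,Y) = E[XY] − E[X]E[Y] = 1.12 − (1.58)(0.8) = -0.144
V(X) = 1.2036,  V(Y) = 0.16
ρ = -0.144 / √(1.2036·0.16) ≈ -0.328

-0.328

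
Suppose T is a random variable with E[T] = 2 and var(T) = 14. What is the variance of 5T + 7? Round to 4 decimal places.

350.0000

var(5T + 7) = (5)²·var(T) = 25·14 = 350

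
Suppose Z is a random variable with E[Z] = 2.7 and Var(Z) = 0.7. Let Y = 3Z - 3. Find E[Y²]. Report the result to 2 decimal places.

32.31

E[3Z - 3] = 3·2.7 − 3 = 5.1
Var(3Z - 3) = (3)²·0.7 = 6.3
E[Y²] = Var(Y) + (E[Y])² = 6.3 + (5.1)² = 32.31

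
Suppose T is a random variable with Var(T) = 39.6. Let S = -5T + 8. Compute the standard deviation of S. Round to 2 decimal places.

Var(-5T + 8) = (-5)²·39.6 = 990
sd(S) = √990 ≈ 31.46

31.46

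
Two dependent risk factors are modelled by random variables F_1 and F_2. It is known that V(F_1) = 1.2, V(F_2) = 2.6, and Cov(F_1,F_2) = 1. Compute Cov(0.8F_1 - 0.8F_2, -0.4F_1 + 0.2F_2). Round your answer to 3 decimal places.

-0.320

Cov(0.8F_1 - 0.8F_2, -0.4F_1 + 0.2F_2) = (0.8)(-0.4)V(F_1) + (-0.8)(0.2)V(F_2) + [(0.8)(0.2) + (-0.8)(-0.4)]Cov(F_1,F_2)
= -0.32·1.2 + -0.16·2.6 + 0.48·1 = -0.32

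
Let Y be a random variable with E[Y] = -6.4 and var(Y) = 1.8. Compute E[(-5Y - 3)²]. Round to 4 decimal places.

886.0000

E[-5Y - 3] = -5·-6.4 − 3 = 29
var(-5Y - 3) = (-5)²·1.8 = 45
E[(-5Y - 3)²] = var((-5Y - 3)) + (E[(-5Y - 3)])² = 45 + (29)² = 886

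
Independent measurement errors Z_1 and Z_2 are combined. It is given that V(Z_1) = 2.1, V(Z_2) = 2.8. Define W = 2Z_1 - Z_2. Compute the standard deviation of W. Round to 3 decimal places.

By independence, V(W) = (2)²V(Z_1) + (-1)²V(Z_2)
= (2)²·2.1 + (-1)²·2.8 = 11.2
SD(W) = √11.2 ≈ 3.347

3.347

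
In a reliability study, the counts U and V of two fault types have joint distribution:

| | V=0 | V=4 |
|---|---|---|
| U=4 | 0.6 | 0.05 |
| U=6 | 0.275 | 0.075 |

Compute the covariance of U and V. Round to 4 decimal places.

E[U] = 4.7,  E[V] = 0.5
E[UV] = 2.6
Cov(U,V) = E[UV] − E[U]E[V] = 2.6 − (4.7)(0.5) = 0.25

0.2500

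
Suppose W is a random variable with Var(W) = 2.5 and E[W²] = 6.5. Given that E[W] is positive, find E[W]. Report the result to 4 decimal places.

2.0000

(E[W])² = E[W²] − Var(W) = 6.5 − 2.5 = 4
E[W] = √4 = 2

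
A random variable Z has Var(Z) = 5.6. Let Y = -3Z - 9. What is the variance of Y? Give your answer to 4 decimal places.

50.4000

Var(-3Z - 9) = (-3)²·Var(Z) = 9·5.6 = 50.4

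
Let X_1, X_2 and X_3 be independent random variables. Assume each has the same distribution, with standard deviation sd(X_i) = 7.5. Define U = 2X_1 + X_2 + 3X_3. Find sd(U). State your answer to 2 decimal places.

28.06

Var(X_i) = (7.5)² = 56.25
By independence, Var(U) = (2)²Var(X_1) + (1)²Var(X_2) + (3)²Var(X_3)
= (2)²·56.25 + (1)²·56.25 + (3)²·56.25 = 787.5
sd(U) = √787.5 ≈ 28.06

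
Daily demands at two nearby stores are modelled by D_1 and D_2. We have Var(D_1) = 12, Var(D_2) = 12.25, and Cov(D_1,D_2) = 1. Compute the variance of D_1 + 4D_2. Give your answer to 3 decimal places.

216.000

Var(D_1 + 4D_2) = (1)²·Var(D_1) + (4)²·Var(D_2) + 2·(1)·(4)·Cov(D_1,D_2)
= 1·12 + 16·12.25 + 8·1 = 216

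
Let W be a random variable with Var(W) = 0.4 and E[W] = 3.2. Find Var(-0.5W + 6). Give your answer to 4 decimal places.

Var(-0.5W + 6) = (-0.5)²·Var(W) = 0.25·0.4 = 0.1

0.1000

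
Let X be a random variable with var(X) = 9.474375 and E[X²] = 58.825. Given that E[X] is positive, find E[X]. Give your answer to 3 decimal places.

7.025

(E[X])² = E[X²] − var(X) = 58.825 − 9.474375 = 49.350625
E[X] = √49.350625 = 7.025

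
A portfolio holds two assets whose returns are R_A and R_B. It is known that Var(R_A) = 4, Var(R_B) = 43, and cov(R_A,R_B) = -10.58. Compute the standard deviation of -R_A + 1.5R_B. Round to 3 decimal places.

Var(-R_A + 1.5R_B) = (-1)²·Var(R_A) + (1.5)²·Var(R_B) + 2·(-1)·(1.5)·cov(R_A,R_B)
= 1·4 + 2.25·43 + -3·-10.58 = 132.49
sd(-R_A + 1.5R_B) = √132.49 ≈ 11.510

11.510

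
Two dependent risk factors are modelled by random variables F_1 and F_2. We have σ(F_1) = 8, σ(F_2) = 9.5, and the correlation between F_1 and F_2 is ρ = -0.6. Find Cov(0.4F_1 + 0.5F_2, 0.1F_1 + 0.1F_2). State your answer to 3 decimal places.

V(F_1) = (8)² = 64;  V(F_2) = (9.5)² = 90.25
Cov(F_1,F_2) = ρ·σ(F_1)·σ(F_2) = -0.6·8·9.5 = -45.6
Cov(0.4F_1 + 0.5F_2, 0.1F_1 + 0.1F_2) = (0.4)(0.1)V(F_1) + (0.5)(0.1)V(F_2) + [(0.4)(0.1) + (0.5)(0.1)]Cov(F_1,F_2)
= 0.04·64 + 0.05·90.25 + 0.09·-45.6 = 2.9685

2.969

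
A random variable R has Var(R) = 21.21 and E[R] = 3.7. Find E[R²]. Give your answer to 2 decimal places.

E[R²] = Var(R) + (E[R])² = 21.21 + (3.7)² = 34.9

34.90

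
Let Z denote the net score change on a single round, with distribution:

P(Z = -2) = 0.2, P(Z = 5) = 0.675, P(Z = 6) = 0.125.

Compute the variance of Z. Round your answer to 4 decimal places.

8.2994

E[Z] = (-2)(0.2) + (5)(0.675) + (6)(0.125) = 3.725
E[Z²] = (-2)²(0.2) + (5)²(0.675) + (6)²(0.125) = 22.175
V(Z) = E[Z²] − (E[Z])² = 22.175 − (3.725)² = 8.299375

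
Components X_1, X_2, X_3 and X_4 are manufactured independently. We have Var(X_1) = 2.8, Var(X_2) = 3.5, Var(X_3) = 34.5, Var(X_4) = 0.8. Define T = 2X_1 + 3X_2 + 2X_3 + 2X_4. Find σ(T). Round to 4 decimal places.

13.5610

By independence, Var(T) = (2)²Var(X_1) + (3)²Var(X_2) + (2)²Var(X_3) + (2)²Var(X_4)
= (2)²·2.8 + (3)²·3.5 + (2)²·34.5 + (2)²·0.8 = 183.9
σ(T) = √183.9 ≈ 13.5610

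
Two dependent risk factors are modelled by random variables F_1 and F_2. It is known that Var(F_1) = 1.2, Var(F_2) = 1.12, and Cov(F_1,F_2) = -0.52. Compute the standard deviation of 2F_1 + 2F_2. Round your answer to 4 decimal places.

2.2627

Var(2F_1 + 2F_2) = (2)²·Var(F_1) + (2)²·Var(F_2) + 2·(2)·(2)·Cov(F_1,F_2)
= 4·1.2 + 4·1.12 + 8·-0.52 = 5.12
σ(2F_1 + 2F_2) = √5.12 ≈ 2.2627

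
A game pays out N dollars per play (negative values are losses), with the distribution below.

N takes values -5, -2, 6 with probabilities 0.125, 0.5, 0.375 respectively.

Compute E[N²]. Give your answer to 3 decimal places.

E[N²] = (-5)²(0.125) + (-2)²(0.5) + (6)²(0.375) = 18.625

18.625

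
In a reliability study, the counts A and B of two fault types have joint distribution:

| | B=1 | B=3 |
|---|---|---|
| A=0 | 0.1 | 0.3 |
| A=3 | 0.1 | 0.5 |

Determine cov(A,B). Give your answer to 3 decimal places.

E[A] = 1.8,  E[B] = 2.6
E[AB] = 4.8
cov(A,B) = E[AB] − E[A]E[B] = 4.8 − (1.8)(2.6) = 0.12

0.120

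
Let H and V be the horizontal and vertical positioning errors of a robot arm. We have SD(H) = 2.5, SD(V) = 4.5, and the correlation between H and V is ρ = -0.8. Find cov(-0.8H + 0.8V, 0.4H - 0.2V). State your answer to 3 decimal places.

Var(H) = (2.5)² = 6.25;  Var(V) = (4.5)² = 20.25
cov(H,V) = ρ·SD(H)·SD(V) = -0.8·2.5·4.5 = -9
cov(-0.8H + 0.8V, 0.4H - 0.2V) = (-0.8)(0.4)Var(H) + (0.8)(-0.2)Var(V) + [(-0.8)(-0.2) + (0.8)(0.4)]cov(H,V)
= -0.32·6.25 + -0.16·20.25 + 0.48·-9 = -9.56

-9.560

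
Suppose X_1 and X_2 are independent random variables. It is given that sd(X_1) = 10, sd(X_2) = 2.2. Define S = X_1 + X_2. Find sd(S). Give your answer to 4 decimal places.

10.2391

Var(X_1) = 100, Var(X_2) = 4.84
By independence, Var(S) = (1)²Var(X_1) + (1)²Var(X_2)
= (1)²·100 + (1)²·4.84 = 104.84
sd(S) = √104.84 ≈ 10.2391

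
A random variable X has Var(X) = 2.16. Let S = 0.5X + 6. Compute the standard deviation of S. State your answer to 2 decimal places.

0.73

Var(0.5X + 6) = (0.5)²·2.16 = 0.54
sd(S) = √0.54 ≈ 0.73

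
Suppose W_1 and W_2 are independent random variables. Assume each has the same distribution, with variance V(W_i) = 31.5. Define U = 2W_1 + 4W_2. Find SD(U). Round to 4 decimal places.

25.0998

By independence, V(U) = (2)²V(W_1) + (4)²V(W_2)
= (2)²·31.5 + (4)²·31.5 = 630
SD(U) = √630 ≈ 25.0998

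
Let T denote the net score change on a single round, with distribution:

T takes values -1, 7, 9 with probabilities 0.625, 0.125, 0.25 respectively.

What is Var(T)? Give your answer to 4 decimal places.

E[T] = (-1)(0.625) + (7)(0.125) + (9)(0.25) = 2.5
E[T²] = (-1)²(0.625) + (7)²(0.125) + (9)²(0.25) = 27
Var(T) = E[T²] − (E[T])² = 27 − (2.5)² = 20.75

20.7500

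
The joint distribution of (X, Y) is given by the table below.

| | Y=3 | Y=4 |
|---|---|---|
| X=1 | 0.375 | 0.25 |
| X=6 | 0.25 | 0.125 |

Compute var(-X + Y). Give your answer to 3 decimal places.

E[X] = 2.875,  E[Y] = 3.375,  E[XY] = 9.625
var(X) = 14.125 − (2.875)² = 5.859375;  var(Y) = 11.625 − (3.375)² = 0.234375
Cov(X,Y) = 9.625 − (2.875)(3.375) = -0.078125
var(-X + Y) = (-1)²·5.859375 + (1)²·0.234375 + 2·(-1)·(1)·-0.078125 = 6.25

6.250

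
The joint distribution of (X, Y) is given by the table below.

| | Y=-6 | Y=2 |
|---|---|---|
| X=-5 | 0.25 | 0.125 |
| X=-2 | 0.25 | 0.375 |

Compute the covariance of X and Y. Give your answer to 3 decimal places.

E[X] = -3.125,  E[Y] = -2
E[XY] = 7.75
Cov(X,Y) = E[XY] − E[X]E[Y] = 7.75 − (-3.125)(-2) = 1.5

1.500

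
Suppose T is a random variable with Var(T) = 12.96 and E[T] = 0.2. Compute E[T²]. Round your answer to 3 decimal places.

13.000

E[T²] = Var(T) + (E[T])² = 12.96 + (0.2)² = 13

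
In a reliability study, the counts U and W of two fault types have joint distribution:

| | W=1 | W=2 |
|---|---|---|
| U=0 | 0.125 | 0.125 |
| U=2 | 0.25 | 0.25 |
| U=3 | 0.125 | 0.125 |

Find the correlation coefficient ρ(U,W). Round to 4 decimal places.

0.0000

E[U] = 1.75,  E[W] = 1.5
E[UW] = 2.625
Cov(U,W) = E[UW] − E[U]E[W] = 2.625 − (1.75)(1.5) = 0
Var(U) = 1.1875,  Var(W) = 0.25
ρ = 0 / √(1.1875·0.25) ≈ 0.0000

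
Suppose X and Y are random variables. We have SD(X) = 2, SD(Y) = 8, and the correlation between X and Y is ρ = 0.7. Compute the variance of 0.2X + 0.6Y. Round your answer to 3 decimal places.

Var(X) = (2)² = 4;  Var(Y) = (8)² = 64
Cov(X,Y) = ρ·SD(X)·SD(Y) = 0.7·2·8 = 11.2
Var(0.2X + 0.6Y) = (0.2)²·Var(X) + (0.6)²·Var(Y) + 2·(0.2)·(0.6)·Cov(X,Y)
= 0.04·4 + 0.36·64 + 0.24·11.2 = 25.888

25.888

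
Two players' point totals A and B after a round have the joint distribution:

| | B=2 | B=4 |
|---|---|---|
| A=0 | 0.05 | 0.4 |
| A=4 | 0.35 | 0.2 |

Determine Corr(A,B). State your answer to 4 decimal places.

E[A] = 2.2,  E[B] = 3.2
E[AB] = 6
cov(A,B) = E[AB] − E[A]E[B] = 6 − (2.2)(3.2) = -1.04
Var(A) = 3.96,  Var(B) = 0.96
ρ = -1.04 / √(3.96·0.96) ≈ -0.5334

-0.5334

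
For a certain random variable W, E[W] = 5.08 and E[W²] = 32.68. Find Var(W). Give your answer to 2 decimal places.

6.87

Var(W) = 32.68 − (5.08)² = 6.8736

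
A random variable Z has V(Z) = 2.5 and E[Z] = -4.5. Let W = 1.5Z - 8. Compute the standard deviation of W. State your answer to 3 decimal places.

V(1.5Z - 8) = (1.5)²·2.5 = 5.625
SD(W) = √5.625 ≈ 2.372

2.372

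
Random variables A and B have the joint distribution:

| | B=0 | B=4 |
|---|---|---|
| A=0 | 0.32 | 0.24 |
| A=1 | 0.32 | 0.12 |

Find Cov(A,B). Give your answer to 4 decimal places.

E[A] = 0.44,  E[B] = 1.44
E[AB] = 0.48
Cov(A,B) = E[AB] − E[A]E[B] = 0.48 − (0.44)(1.44) = -0.1536

-0.1536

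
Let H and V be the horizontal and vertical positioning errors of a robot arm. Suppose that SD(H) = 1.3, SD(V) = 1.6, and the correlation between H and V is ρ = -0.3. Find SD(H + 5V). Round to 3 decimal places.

7.710

Var(H) = (1.3)² = 1.69;  Var(V) = (1.6)² = 2.56
Cov(H,V) = ρ·SD(H)·SD(V) = -0.3·1.3·1.6 = -0.624
Var(H + 5V) = (1)²·Var(H) + (5)²·Var(V) + 2·(1)·(5)·Cov(H,V)
= 1·1.69 + 25·2.56 + 10·-0.624 = 59.45
SD(H + 5V) = √59.45 ≈ 7.710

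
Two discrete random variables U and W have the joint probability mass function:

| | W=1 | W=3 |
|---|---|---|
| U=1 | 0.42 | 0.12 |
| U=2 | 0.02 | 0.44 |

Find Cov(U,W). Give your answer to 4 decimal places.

E[U] = 1.46,  E[W] = 2.12
E[UW] = 3.46
Cov(U,W) = E[UW] − E[U]E[W] = 3.46 − (1.46)(2.12) = 0.3648

0.3648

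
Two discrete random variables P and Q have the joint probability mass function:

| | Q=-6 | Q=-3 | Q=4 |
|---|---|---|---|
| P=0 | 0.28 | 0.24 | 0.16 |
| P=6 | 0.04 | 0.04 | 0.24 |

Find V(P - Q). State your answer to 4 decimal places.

15.2736

E[P] = 1.92,  E[Q] = -1.16,  E[PQ] = 3.6
V(P) = 11.52 − (1.92)² = 7.8336;  V(Q) = 20.44 − (-1.16)² = 19.0944
cov(P,Q) = 3.6 − (1.92)(-1.16) = 5.8272
V(P - Q) = (1)²·7.8336 + (-1)²·19.0944 + 2·(1)·(-1)·5.8272 = 15.2736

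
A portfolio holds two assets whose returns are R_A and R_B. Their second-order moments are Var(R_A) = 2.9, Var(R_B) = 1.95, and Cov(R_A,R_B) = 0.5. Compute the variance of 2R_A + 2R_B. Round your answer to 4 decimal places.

Var(2R_A + 2R_B) = (2)²·Var(R_A) + (2)²·Var(R_B) + 2·(2)·(2)·Cov(R_A,R_B)
= 4·2.9 + 4·1.95 + 8·0.5 = 23.4

23.4000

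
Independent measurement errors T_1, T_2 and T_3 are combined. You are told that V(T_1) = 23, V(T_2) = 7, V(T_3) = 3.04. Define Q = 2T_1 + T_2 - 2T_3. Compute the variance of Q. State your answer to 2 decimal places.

111.16

By independence, V(Q) = (2)²V(T_1) + (1)²V(T_2) + (-2)²V(T_3)
= (2)²·23 + (1)²·7 + (-2)²·3.04 = 111.16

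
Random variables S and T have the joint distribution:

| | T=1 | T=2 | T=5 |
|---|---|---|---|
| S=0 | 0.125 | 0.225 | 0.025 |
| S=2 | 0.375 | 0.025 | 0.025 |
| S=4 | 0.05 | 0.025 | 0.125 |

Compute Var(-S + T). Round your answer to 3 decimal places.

2.819

E[S] = 1.65,  E[T] = 1.975,  E[ST] = 4
Var(S) = 4.9 − (1.65)² = 2.1775;  Var(T) = 6.025 − (1.975)² = 2.124375
cov(S,T) = 4 − (1.65)(1.975) = 0.74125
Var(-S + T) = (-1)²·2.1775 + (1)²·2.124375 + 2·(-1)·(1)·0.74125 = 2.819375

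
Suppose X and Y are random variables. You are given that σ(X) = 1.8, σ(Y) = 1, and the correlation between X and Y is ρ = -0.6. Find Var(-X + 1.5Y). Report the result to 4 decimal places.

Var(X) = (1.8)² = 3.24;  Var(Y) = (1)² = 1
cov(X,Y) = ρ·σ(X)·σ(Y) = -0.6·1.8·1 = -1.08
Var(-X + 1.5Y) = (-1)²·Var(X) + (1.5)²·Var(Y) + 2·(-1)·(1.5)·cov(X,Y)
= 1·3.24 + 2.25·1 + -3·-1.08 = 8.73

8.7300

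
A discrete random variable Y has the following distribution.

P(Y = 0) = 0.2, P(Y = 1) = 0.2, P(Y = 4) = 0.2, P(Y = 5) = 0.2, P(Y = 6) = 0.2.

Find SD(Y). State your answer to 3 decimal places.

2.315

E[Y] = (0)(0.2) + (1)(0.2) + (4)(0.2) + (5)(0.2) + (6)(0.2) = 3.2
E[Y²] = (0)²(0.2) + (1)²(0.2) + (4)²(0.2) + (5)²(0.2) + (6)²(0.2) = 15.6
var(Y) = E[Y²] − (E[Y])² = 15.6 − (3.2)² = 5.36
SD(Y) = √5.36 ≈ 2.315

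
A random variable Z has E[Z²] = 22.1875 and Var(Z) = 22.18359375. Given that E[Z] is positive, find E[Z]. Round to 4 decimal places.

0.0625

(E[Z])² = E[Z²] − Var(Z) = 22.1875 − 22.18359375 = 0.00390625
E[Z] = √0.00390625 = 0.0625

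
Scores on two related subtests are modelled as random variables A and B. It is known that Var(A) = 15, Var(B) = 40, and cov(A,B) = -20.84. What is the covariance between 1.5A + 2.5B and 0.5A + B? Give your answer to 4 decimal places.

cov(1.5A + 2.5B, 0.5A + B) = (1.5)(0.5)Var(A) + (2.5)(1)Var(B) + [(1.5)(1) + (2.5)(0.5)]cov(A,B)
= 0.75·15 + 2.5·40 + 2.75·-20.84 = 53.94

53.9400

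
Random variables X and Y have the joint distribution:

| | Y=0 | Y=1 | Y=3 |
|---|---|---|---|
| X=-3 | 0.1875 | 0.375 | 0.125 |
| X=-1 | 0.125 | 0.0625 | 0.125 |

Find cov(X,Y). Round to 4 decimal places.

E[X] = -2.375,  E[Y] = 1.1875
E[XY] = -2.6875
cov(X,Y) = E[XY] − E[X]E[Y] = -2.6875 − (-2.375)(1.1875) = 0.1328125

0.1328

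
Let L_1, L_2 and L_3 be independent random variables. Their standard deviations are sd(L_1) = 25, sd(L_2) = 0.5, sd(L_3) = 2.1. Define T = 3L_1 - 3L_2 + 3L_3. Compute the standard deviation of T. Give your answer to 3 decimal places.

75.279

Var(L_1) = 625, Var(L_2) = 0.25, Var(L_3) = 4.41
By independence, Var(T) = (3)²Var(L_1) + (-3)²Var(L_2) + (3)²Var(L_3)
= (3)²·625 + (-3)²·0.25 + (3)²·4.41 = 5666.94
sd(T) = √5666.94 ≈ 75.279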